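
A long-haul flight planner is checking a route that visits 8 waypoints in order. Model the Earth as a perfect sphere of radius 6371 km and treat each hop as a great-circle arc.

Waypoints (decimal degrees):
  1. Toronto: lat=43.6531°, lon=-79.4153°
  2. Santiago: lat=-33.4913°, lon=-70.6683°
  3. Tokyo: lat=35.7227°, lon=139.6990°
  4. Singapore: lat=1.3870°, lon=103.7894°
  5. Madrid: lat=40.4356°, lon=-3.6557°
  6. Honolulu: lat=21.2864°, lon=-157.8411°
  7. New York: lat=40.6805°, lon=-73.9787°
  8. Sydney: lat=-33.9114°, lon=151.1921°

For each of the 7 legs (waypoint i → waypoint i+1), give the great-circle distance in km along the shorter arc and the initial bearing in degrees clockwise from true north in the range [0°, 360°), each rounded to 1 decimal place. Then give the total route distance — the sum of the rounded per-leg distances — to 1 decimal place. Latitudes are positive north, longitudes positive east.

Leg 1: dist=8623.9 km, bearing=172.5°
Leg 2: dist=17235.9 km, bearing=283.7°
Leg 3: dist=5317.1 km, bearing=232.3°
Leg 4: dist=11371.2 km, bearing=312.0°
Leg 5: dist=12650.0 km, bearing=333.7°
Leg 6: dist=7984.8 km, bearing=52.5°
Leg 7: dist=15994.2 km, bearing=265.9°
Total: 79177.1 km

Leg 1: φ1=0.7618903, φ2=-0.5845335, Δφ=-1.3464238, Δλ=0.1526639 rad; a=sin²(Δφ/2)+cosφ1·cosφ2·sin²(Δλ/2)=0.3922616127; c=2·atan2(√a, √(1-a))=1.353616279; dist=6371·c=8623.889 ≈ 8623.9 km; running total=8623.9 km
Leg 1 bearing: y=sinΔλ·cosφ2=0.12682312, x=cosφ1·sinφ2-sinφ1·cosφ2·cosΔλ=-0.96823843; θ=atan2(y, x)=172.5377° ≈ 172.5°
Leg 2: φ1=-0.5845335, φ2=0.6234787, Δφ=1.2080122, Δλ=3.6716020 rad; a=sin²(Δφ/2)+cosφ1·cosφ2·sin²(Δλ/2)=0.9531753294; c=2·atan2(√a, √(1-a))=2.705361795; dist=6371·c=17235.860 ≈ 17235.9 km; running total=25859.8 km
Leg 2 bearing: y=sinΔλ·cosφ2=-0.41042495, x=cosφ1·sinφ2-sinφ1·cosφ2·cosΔλ=0.10039841; θ=atan2(y, x)=-76.2542° <0 so +360° → 283.7458° ≈ 283.7°
Leg 3: φ1=0.6234787, φ2=0.0242077, Δφ=-0.5992710, Δλ=-0.6267408 rad; a=sin²(Δφ/2)+cosφ1·cosφ2·sin²(Δλ/2)=0.1642528391; c=2·atan2(√a, √(1-a))=0.834572775; dist=6371·c=5317.063 ≈ 5317.1 km; running total=31176.9 km
Leg 3 bearing: y=sinΔλ·cosφ2=-0.58633623, x=cosφ1·sinφ2-sinφ1·cosφ2·cosΔλ=-0.45310617; θ=atan2(y, x)=-127.6960° <0 so +360° → 232.3040° ≈ 232.3°
Leg 4: φ1=0.0242077, φ2=0.7057344, Δφ=0.6815266, Δλ=-1.8752708 rad; a=sin²(Δφ/2)+cosφ1·cosφ2·sin²(Δλ/2)=0.6062079554; c=2·atan2(√a, √(1-a))=1.784842956; dist=6371·c=11371.234 ≈ 11371.2 km; running total=42548.1 km
Leg 4 bearing: y=sinΔλ·cosφ2=-0.72612676, x=cosφ1·sinφ2-sinφ1·cosφ2·cosΔλ=0.65392615; θ=atan2(y, x)=-47.9948° <0 so +360° → 312.0052° ≈ 312.0°
Leg 5: φ1=0.7057344, φ2=0.3715178, Δφ=-0.3342166, Δλ=-2.6910429 rad; a=sin²(Δφ/2)+cosφ1·cosφ2·sin²(Δλ/2)=0.7014883057; c=2·atan2(√a, √(1-a))=1.985563233; dist=6371·c=12650.023 ≈ 12650.0 km; running total=55198.1 km
Leg 5 bearing: y=sinΔλ·cosφ2=-0.40575227, x=cosφ1·sinφ2-sinφ1·cosφ2·cosΔλ=0.82035050; θ=atan2(y, x)=-26.3174° <0 so +360° → 333.6826° ≈ 333.7°
Leg 6: φ1=0.3715178, φ2=0.7100087, Δφ=0.3384909, Δλ=1.4636750 rad; a=sin²(Δφ/2)+cosφ1·cosφ2·sin²(Δλ/2)=0.3439065239; c=2·atan2(√a, √(1-a))=1.253302158; dist=6371·c=7984.788 ≈ 7984.8 km; running total=63182.9 km
Leg 6 bearing: y=sinΔλ·cosφ2=0.75400933, x=cosφ1·sinφ2-sinφ1·cosφ2·cosΔλ=0.57793533; θ=atan2(y, x)=52.5304° ≈ 52.5°
Leg 7: φ1=0.7100087, φ2=-0.5918656, Δφ=-1.3018743, Δλ=3.9299718 rad; a=sin²(Δφ/2)+cosφ1·cosφ2·sin²(Δλ/2)=0.9036825495; c=2·atan2(√a, √(1-a))=2.510469162; dist=6371·c=15994.199 ≈ 15994.2 km; running total=79177.1 km
Leg 7 bearing: y=sinΔλ·cosφ2=-0.58857557, x=cosφ1·sinφ2-sinφ1·cosφ2·cosΔλ=-0.04171799; θ=atan2(y, x)=-94.0543° <0 so +360° → 265.9457° ≈ 265.9°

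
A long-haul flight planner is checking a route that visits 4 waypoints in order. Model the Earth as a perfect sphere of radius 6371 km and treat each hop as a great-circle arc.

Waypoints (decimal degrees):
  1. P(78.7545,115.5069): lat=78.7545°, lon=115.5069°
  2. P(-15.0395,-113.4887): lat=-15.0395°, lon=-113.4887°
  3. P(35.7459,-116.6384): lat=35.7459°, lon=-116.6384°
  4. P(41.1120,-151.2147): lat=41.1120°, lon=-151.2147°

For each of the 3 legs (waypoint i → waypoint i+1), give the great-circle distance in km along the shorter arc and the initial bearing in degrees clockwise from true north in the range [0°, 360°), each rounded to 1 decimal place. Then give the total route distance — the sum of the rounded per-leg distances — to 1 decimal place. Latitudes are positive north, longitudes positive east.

Leg 1: φ1=1.3745253, φ2=-0.2624888, Δφ=-1.6370141, Δλ=-3.9967272 rad; a=sin²(Δφ/2)+cosφ1·cosφ2·sin²(Δλ/2)=0.6890358864; c=2·atan2(√a, √(1-a))=1.958508913; dist=6371·c=12477.660 ≈ 12477.7 km; running total=12477.7 km
Leg 1 bearing: y=sinΔλ·cosφ2=0.72880998, x=cosφ1·sinφ2-sinφ1·cosφ2·cosΔλ=0.57087455; θ=atan2(y, x)=51.9285° ≈ 51.9°
Leg 2: φ1=-0.2624888, φ2=0.6238836, Δφ=0.8863724, Δλ=-0.0549726 rad; a=sin²(Δφ/2)+cosφ1·cosφ2·sin²(Δλ/2)=0.1844786458; c=2·atan2(√a, √(1-a))=0.887899716; dist=6371·c=5656.809 ≈ 5656.8 km; running total=18134.5 km
Leg 2 bearing: y=sinΔλ·cosφ2=-0.04459419, x=cosφ1·sinφ2-sinφ1·cosφ2·cosΔλ=0.77446527; θ=atan2(y, x)=-3.2955° <0 so +360° → 356.7045° ≈ 356.7°
Leg 3: φ1=0.6238836, φ2=0.7175398, Δφ=0.0936561, Δλ=-0.6034703 rad; a=sin²(Δφ/2)+cosφ1·cosφ2·sin²(Δλ/2)=0.0561948356; c=2·atan2(√a, √(1-a))=0.478665605; dist=6371·c=3049.579 ≈ 3049.6 km; running total=21184.1 km
Leg 3 bearing: y=sinΔλ·cosφ2=-0.42757150, x=cosφ1·sinφ2-sinφ1·cosφ2·cosΔλ=0.17126154; θ=atan2(y, x)=-68.1717° <0 so +360° → 291.8283° ≈ 291.8°

Leg 1: dist=12477.7 km, bearing=51.9°
Leg 2: dist=5656.8 km, bearing=356.7°
Leg 3: dist=3049.6 km, bearing=291.8°
Total: 21184.1 km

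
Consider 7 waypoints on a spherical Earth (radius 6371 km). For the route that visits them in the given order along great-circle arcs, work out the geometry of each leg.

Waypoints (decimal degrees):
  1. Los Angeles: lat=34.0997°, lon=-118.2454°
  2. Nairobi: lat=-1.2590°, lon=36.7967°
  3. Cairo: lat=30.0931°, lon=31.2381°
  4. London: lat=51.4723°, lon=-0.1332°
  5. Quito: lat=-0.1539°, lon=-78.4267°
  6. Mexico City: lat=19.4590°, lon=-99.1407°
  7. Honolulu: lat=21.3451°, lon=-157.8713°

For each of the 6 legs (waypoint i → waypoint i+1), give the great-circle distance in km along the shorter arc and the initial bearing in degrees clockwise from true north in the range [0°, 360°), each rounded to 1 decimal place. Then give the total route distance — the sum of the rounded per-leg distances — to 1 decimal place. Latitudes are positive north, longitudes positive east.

Leg 1: φ1=0.5951520, φ2=-0.0219737, Δφ=-0.6171257, Δλ=2.7059951 rad; a=sin²(Δφ/2)+cosφ1·cosφ2·sin²(Δλ/2)=0.8814370576; c=2·atan2(√a, √(1-a))=2.438543189; dist=6371·c=15535.959 ≈ 15536.0 km; running total=15536.0 km
Leg 1 bearing: y=sinΔλ·cosφ2=0.42185034, x=cosφ1·sinφ2-sinφ1·cosφ2·cosΔλ=0.48996466; θ=atan2(y, x)=40.7278° ≈ 40.7°
Leg 2: φ1=-0.0219737, φ2=0.5252237, Δφ=0.5471974, Δλ=-0.0970159 rad; a=sin²(Δφ/2)+cosφ1·cosφ2·sin²(Δλ/2)=0.0750407383; c=2·atan2(√a, √(1-a))=0.554965682; dist=6371·c=3535.686 ≈ 3535.7 km; running total=19071.7 km
Leg 2 bearing: y=sinΔλ·cosφ2=-0.08380767, x=cosφ1·sinφ2-sinφ1·cosφ2·cosΔλ=0.52020648; θ=atan2(y, x)=-9.1520° <0 so +360° → 350.8480° ≈ 350.8°
Leg 3: φ1=0.5252237, φ2=0.8983611, Δφ=0.3731374, Δλ=-0.5475325 rad; a=sin²(Δφ/2)+cosφ1·cosφ2·sin²(Δλ/2)=0.0737988462; c=2·atan2(√a, √(1-a))=0.550233775; dist=6371·c=3505.539 ≈ 3505.5 km; running total=22577.2 km
Leg 3 bearing: y=sinΔλ·cosφ2=-0.32426685, x=cosφ1·sinφ2-sinφ1·cosφ2·cosΔλ=0.41019668; θ=atan2(y, x)=-38.3269° <0 so +360° → 321.6731° ≈ 321.7°
Leg 4: φ1=0.8983611, φ2=-0.0026861, Δφ=-0.9010472, Δλ=-1.3664794 rad; a=sin²(Δφ/2)+cosφ1·cosφ2·sin²(Δλ/2)=0.4378589060; c=2·atan2(√a, √(1-a))=1.446191949; dist=6371·c=9213.689 ≈ 9213.7 km; running total=31790.9 km
Leg 4 bearing: y=sinΔλ·cosφ2=-0.97919627, x=cosφ1·sinφ2-sinφ1·cosφ2·cosΔλ=-0.16040140; θ=atan2(y, x)=-99.3030° <0 so +360° → 260.6970° ≈ 260.7°
Leg 5: φ1=-0.0026861, φ2=0.3396236, Δφ=0.3423097, Δλ=-0.3615275 rad; a=sin²(Δφ/2)+cosφ1·cosφ2·sin²(Δλ/2)=0.0594839401; c=2·atan2(√a, √(1-a))=0.492756728; dist=6371·c=3139.353 ≈ 3139.4 km; running total=34930.3 km
Leg 5 bearing: y=sinΔλ·cosφ2=-0.33349991, x=cosφ1·sinφ2-sinφ1·cosφ2·cosΔλ=0.33549995; θ=atan2(y, x)=-44.8287° <0 so +360° → 315.1713° ≈ 315.2°
Leg 6: φ1=0.3396236, φ2=0.3725423, Δφ=0.0329187, Δλ=-1.0250423 rad; a=sin²(Δφ/2)+cosφ1·cosφ2·sin²(Δλ/2)=0.2114512397; c=2·atan2(√a, √(1-a))=0.955626137; dist=6371·c=6088.294 ≈ 6088.3 km; running total=41018.6 km
Leg 6 bearing: y=sinΔλ·cosφ2=-0.79610555, x=cosφ1·sinφ2-sinφ1·cosφ2·cosΔλ=0.18213843; θ=atan2(y, x)=-77.1133° <0 so +360° → 282.8867° ≈ 282.9°

Leg 1: dist=15536.0 km, bearing=40.7°
Leg 2: dist=3535.7 km, bearing=350.8°
Leg 3: dist=3505.5 km, bearing=321.7°
Leg 4: dist=9213.7 km, bearing=260.7°
Leg 5: dist=3139.4 km, bearing=315.2°
Leg 6: dist=6088.3 km, bearing=282.9°
Total: 41018.6 km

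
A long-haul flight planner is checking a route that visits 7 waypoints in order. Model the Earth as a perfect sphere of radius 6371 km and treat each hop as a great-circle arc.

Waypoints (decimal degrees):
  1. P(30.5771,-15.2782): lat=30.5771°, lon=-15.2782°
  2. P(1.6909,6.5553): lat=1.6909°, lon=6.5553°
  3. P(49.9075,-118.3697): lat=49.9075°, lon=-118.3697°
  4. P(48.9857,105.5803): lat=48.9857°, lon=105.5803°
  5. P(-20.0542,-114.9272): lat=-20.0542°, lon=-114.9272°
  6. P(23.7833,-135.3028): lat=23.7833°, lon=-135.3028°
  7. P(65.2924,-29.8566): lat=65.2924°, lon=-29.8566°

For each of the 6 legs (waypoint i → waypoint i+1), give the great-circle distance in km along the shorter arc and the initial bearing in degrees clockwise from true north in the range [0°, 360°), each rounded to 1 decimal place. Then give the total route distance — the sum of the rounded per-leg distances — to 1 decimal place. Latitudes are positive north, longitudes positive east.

Leg 1: dist=3950.3 km, bearing=140.2°
Leg 2: dist=12258.3 km, bearing=325.8°
Leg 3: dist=8246.2 km, bearing=331.7°
Leg 4: dist=15197.3 km, bearing=62.8°
Leg 5: dist=5351.1 km, bearing=334.7°
Leg 6: dist=8302.2 km, bearing=24.7°
Total: 53305.4 km

Leg 1: φ1=0.5336711, φ2=0.0295118, Δφ=-0.5041593, Δλ=0.3810665 rad; a=sin²(Δφ/2)+cosφ1·cosφ2·sin²(Δλ/2)=0.0930745408; c=2·atan2(√a, √(1-a))=0.620047394; dist=6371·c=3950.322 ≈ 3950.3 km; running total=3950.3 km
Leg 1 bearing: y=sinΔλ·cosφ2=0.37174870, x=cosφ1·sinφ2-sinφ1·cosφ2·cosΔλ=-0.44659779; θ=atan2(y, x)=140.2260° ≈ 140.2°
Leg 2: φ1=0.0295118, φ2=0.8710502, Δφ=0.8415384, Δλ=-2.1803526 rad; a=sin²(Δφ/2)+cosφ1·cosφ2·sin²(Δλ/2)=0.6729859367; c=2·atan2(√a, √(1-a))=1.924070756; dist=6371·c=12258.255 ≈ 12258.3 km; running total=16208.6 km
Leg 2 bearing: y=sinΔλ·cosφ2=-0.52803625, x=cosφ1·sinφ2-sinφ1·cosφ2·cosΔλ=0.77555218; θ=atan2(y, x)=-34.2491° <0 so +360° → 325.7509° ≈ 325.8°
Leg 3: φ1=0.8710502, φ2=0.8549618, Δφ=-0.0160884, Δλ=3.9086649 rad; a=sin²(Δφ/2)+cosφ1·cosφ2·sin²(Δλ/2)=0.3635225442; c=2·atan2(√a, √(1-a))=1.294333080; dist=6371·c=8246.196 ≈ 8246.2 km; running total=24454.8 km
Leg 3 bearing: y=sinΔλ·cosφ2=-0.45545560, x=cosφ1·sinφ2-sinφ1·cosφ2·cosΔλ=0.84738174; θ=atan2(y, x)=-28.2574° <0 so +360° → 331.7426° ≈ 331.7°
Leg 4: φ1=0.8549618, φ2=-0.3500118, Δφ=-1.2049736, Δλ=-3.8485819 rad; a=sin²(Δφ/2)+cosφ1·cosφ2·sin²(Δλ/2)=0.8637232877; c=2·atan2(√a, √(1-a))=2.385389597; dist=6371·c=15197.317 ≈ 15197.3 km; running total=39652.1 km
Leg 4 bearing: y=sinΔλ·cosφ2=0.61016464, x=cosφ1·sinφ2-sinφ1·cosφ2·cosΔλ=0.31387990; θ=atan2(y, x)=62.7779° ≈ 62.8°
Leg 5: φ1=-0.3500118, φ2=0.4150969, Δφ=0.7651087, Δλ=-0.3556213 rad; a=sin²(Δφ/2)+cosφ1·cosφ2·sin²(Δλ/2)=0.1662387433; c=2·atan2(√a, √(1-a))=0.839919841; dist=6371·c=5351.129 ≈ 5351.1 km; running total=45003.2 km
Leg 5 bearing: y=sinΔλ·cosφ2=-0.31860507, x=cosφ1·sinφ2-sinφ1·cosφ2·cosΔλ=0.67298180; θ=atan2(y, x)=-25.3340° <0 so +360° → 334.6660° ≈ 334.7°
Leg 6: φ1=0.4150969, φ2=1.1395674, Δφ=0.7244705, Δλ=1.8403834 rad; a=sin²(Δφ/2)+cosφ1·cosφ2·sin²(Δλ/2)=0.3677552853; c=2·atan2(√a, √(1-a))=1.303121867; dist=6371·c=8302.189 ≈ 8302.2 km; running total=53305.4 km
Leg 6 bearing: y=sinΔλ·cosφ2=0.40289027, x=cosφ1·sinφ2-sinφ1·cosφ2·cosΔλ=0.87619905; θ=atan2(y, x)=24.6937° ≈ 24.7°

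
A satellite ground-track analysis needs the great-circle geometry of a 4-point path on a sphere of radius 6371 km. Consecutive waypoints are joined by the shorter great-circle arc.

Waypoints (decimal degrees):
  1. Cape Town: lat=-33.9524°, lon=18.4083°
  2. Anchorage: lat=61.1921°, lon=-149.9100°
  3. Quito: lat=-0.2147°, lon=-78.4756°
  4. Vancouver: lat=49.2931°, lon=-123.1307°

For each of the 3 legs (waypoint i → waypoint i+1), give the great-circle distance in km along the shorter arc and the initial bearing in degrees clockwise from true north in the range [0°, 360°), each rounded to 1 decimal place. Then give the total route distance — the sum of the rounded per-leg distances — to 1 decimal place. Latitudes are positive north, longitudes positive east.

Leg 1: φ1=-0.5925812, φ2=1.0680036, Δφ=1.6605848, Δλ=-2.9377085 rad; a=sin²(Δφ/2)+cosφ1·cosφ2·sin²(Δλ/2)=0.9404101687; c=2·atan2(√a, √(1-a))=2.648388422; dist=6371·c=16872.883 ≈ 16872.9 km; running total=16872.9 km
Leg 1 bearing: y=sinΔλ·cosφ2=-0.09756731, x=cosφ1·sinφ2-sinφ1·cosφ2·cosΔλ=0.46328841; θ=atan2(y, x)=-11.8926° <0 so +360° → 348.1074° ≈ 348.1°
Leg 2: φ1=1.0680036, φ2=-0.0037472, Δφ=-1.0717508, Δλ=1.2467655 rad; a=sin²(Δφ/2)+cosφ1·cosφ2·sin²(Δλ/2)=0.4249302052; c=2·atan2(√a, √(1-a))=1.420086866; dist=6371·c=9047.373 ≈ 9047.4 km; running total=25920.3 km
Leg 2 bearing: y=sinΔλ·cosφ2=0.94795308, x=cosφ1·sinφ2-sinφ1·cosφ2·cosΔλ=-0.28079005; θ=atan2(y, x)=106.4996° ≈ 106.5°
Leg 3: φ1=-0.0037472, φ2=0.8603269, Δφ=0.8640741, Δλ=-0.7793785 rad; a=sin²(Δφ/2)+cosφ1·cosφ2·sin²(Δλ/2)=0.2694542014; c=2·atan2(√a, √(1-a))=1.091571348; dist=6371·c=6954.401 ≈ 6954.4 km; running total=32874.7 km
Leg 3 bearing: y=sinΔλ·cosφ2=-0.45838336, x=cosφ1·sinφ2-sinφ1·cosφ2·cosΔλ=0.75978894; θ=atan2(y, x)=-31.1027° <0 so +360° → 328.8973° ≈ 328.9°

Leg 1: dist=16872.9 km, bearing=348.1°
Leg 2: dist=9047.4 km, bearing=106.5°
Leg 3: dist=6954.4 km, bearing=328.9°
Total: 32874.7 km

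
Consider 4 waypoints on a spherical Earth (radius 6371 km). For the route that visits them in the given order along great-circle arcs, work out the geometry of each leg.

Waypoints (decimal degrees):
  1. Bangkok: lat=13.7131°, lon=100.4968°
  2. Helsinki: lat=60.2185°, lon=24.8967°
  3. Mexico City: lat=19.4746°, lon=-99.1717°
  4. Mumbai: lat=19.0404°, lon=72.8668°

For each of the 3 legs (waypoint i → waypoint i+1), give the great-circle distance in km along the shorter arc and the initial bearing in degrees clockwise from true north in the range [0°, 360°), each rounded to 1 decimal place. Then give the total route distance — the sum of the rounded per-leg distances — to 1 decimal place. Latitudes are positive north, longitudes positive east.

Leg 1: φ1=0.2393387, φ2=1.0510111, Δφ=0.8116723, Δλ=-1.3194707 rad; a=sin²(Δφ/2)+cosφ1·cosφ2·sin²(Δλ/2)=0.3371241906; c=2·atan2(√a, √(1-a))=1.238989727; dist=6371·c=7893.604 ≈ 7893.6 km; running total=7893.6 km
Leg 1 bearing: y=sinΔλ·cosφ2=-0.48108941, x=cosφ1·sinφ2-sinφ1·cosφ2·cosΔλ=0.81390347; θ=atan2(y, x)=-30.5869° <0 so +360° → 329.4131° ≈ 329.4°
Leg 2: φ1=1.0510111, φ2=0.3398959, Δφ=-0.7111152, Δλ=-2.1654021 rad; a=sin²(Δφ/2)+cosφ1·cosφ2·sin²(Δλ/2)=0.4864819443; c=2·atan2(√a, √(1-a))=1.543756921; dist=6371·c=9835.275 ≈ 9835.3 km; running total=17728.9 km
Leg 2 bearing: y=sinΔλ·cosφ2=-0.78097789, x=cosφ1·sinφ2-sinφ1·cosφ2·cosΔλ=0.62397323; θ=atan2(y, x)=-51.3764° <0 so +360° → 308.6236° ≈ 308.6°
Leg 3: φ1=0.3398959, φ2=0.3323177, Δφ=-0.0075782, Δλ=3.0026383 rad; a=sin²(Δφ/2)+cosφ1·cosφ2·sin²(Δλ/2)=0.8869275617; c=2·atan2(√a, √(1-a))=2.455701804; dist=6371·c=15645.276 ≈ 15645.3 km; running total=33374.2 km
Leg 3 bearing: y=sinΔλ·cosφ2=0.13092973, x=cosφ1·sinφ2-sinφ1·cosφ2·cosΔλ=0.61968190; θ=atan2(y, x)=11.9303° ≈ 11.9°

Leg 1: dist=7893.6 km, bearing=329.4°
Leg 2: dist=9835.3 km, bearing=308.6°
Leg 3: dist=15645.3 km, bearing=11.9°
Total: 33374.2 km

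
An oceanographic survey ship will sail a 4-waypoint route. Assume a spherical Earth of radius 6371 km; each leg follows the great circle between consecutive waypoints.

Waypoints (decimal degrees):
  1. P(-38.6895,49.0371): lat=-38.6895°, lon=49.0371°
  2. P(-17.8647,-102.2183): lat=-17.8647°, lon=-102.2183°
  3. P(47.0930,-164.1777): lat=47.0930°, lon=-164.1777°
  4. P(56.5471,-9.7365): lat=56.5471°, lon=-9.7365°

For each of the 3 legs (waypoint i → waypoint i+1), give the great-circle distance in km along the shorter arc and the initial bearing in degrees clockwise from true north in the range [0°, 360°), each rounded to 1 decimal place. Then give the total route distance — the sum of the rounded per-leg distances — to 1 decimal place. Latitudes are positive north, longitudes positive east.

Leg 1: φ1=-0.6752592, φ2=-0.3117978, Δφ=0.3634613, Δλ=-2.6399047 rad; a=sin²(Δφ/2)+cosφ1·cosφ2·sin²(Δλ/2)=0.7298003352; c=2·atan2(√a, √(1-a))=2.048341841; dist=6371·c=13049.986 ≈ 13050.0 km; running total=13050.0 km
Leg 1 bearing: y=sinΔλ·cosφ2=-0.45771857, x=cosφ1·sinφ2-sinφ1·cosφ2·cosΔλ=-0.76109194; θ=atan2(y, x)=-148.9774° <0 so +360° → 211.0226° ≈ 211.0°
Leg 2: φ1=-0.3117978, φ2=0.8219279, Δφ=1.1337257, Δλ=-1.0813955 rad; a=sin²(Δφ/2)+cosφ1·cosφ2·sin²(Δλ/2)=0.4600407073; c=2·atan2(√a, √(1-a))=1.490792423; dist=6371·c=9497.839 ≈ 9497.8 km; running total=22547.8 km
Leg 2 bearing: y=sinΔλ·cosφ2=-0.60089323, x=cosφ1·sinφ2-sinφ1·cosφ2·cosΔλ=0.79532405; θ=atan2(y, x)=-37.0722° <0 so +360° → 322.9278° ≈ 322.9°
Leg 3: φ1=0.8219279, φ2=0.9869331, Δφ=0.1650052, Δλ=2.6955074 rad; a=sin²(Δφ/2)+cosφ1·cosφ2·sin²(Δλ/2)=0.3637260963; c=2·atan2(√a, √(1-a))=1.294756228; dist=6371·c=8248.892 ≈ 8248.9 km; running total=30796.7 km
Leg 3 bearing: y=sinΔλ·cosφ2=0.23783029, x=cosφ1·sinφ2-sinφ1·cosφ2·cosΔλ=0.93228453; θ=atan2(y, x)=14.3112° ≈ 14.3°

Leg 1: dist=13050.0 km, bearing=211.0°
Leg 2: dist=9497.8 km, bearing=322.9°
Leg 3: dist=8248.9 km, bearing=14.3°
Total: 30796.7 km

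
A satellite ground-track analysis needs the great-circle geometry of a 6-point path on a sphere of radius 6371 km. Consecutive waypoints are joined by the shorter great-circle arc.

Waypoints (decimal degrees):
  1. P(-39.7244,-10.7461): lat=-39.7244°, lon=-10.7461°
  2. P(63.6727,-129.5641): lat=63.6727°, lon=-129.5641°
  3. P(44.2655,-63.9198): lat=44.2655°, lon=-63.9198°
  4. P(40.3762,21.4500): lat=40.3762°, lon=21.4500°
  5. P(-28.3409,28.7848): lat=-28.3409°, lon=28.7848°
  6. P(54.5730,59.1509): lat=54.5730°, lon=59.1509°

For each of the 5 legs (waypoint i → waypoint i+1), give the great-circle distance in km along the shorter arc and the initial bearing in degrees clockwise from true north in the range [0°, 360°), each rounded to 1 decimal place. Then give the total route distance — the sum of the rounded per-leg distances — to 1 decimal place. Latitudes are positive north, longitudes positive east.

Leg 1: φ1=-0.6933216, φ2=1.1112983, Δφ=1.8046198, Δλ=-2.0737653 rad; a=sin²(Δφ/2)+cosφ1·cosφ2·sin²(Δλ/2)=0.8686143474; c=2·atan2(√a, √(1-a))=2.399755725; dist=6371·c=15288.844 ≈ 15288.8 km; running total=15288.8 km
Leg 1 bearing: y=sinΔλ·cosφ2=-0.38857338, x=cosφ1·sinφ2-sinφ1·cosφ2·cosΔλ=0.55272469; θ=atan2(y, x)=-35.1078° <0 so +360° → 324.8922° ≈ 324.9°
Leg 2: φ1=1.1112983, φ2=0.7725787, Δφ=-0.3387195, Δλ=1.1457092 rad; a=sin²(Δφ/2)+cosφ1·cosφ2·sin²(Δλ/2)=0.1217189148; c=2·atan2(√a, √(1-a))=0.712756572; dist=6371·c=4540.972 ≈ 4541.0 km; running total=19829.8 km
Leg 2 bearing: y=sinΔλ·cosφ2=0.65238108, x=cosφ1·sinφ2-sinφ1·cosφ2·cosΔλ=0.04486216; θ=atan2(y, x)=86.0661° ≈ 86.1°
Leg 3: φ1=0.7725787, φ2=0.7046976, Δφ=-0.0678811, Δλ=1.4899841 rad; a=sin²(Δφ/2)+cosφ1·cosφ2·sin²(Δλ/2)=0.2519025059; c=2·atan2(√a, √(1-a))=1.051585656; dist=6371·c=6699.652 ≈ 6699.7 km; running total=26529.5 km
Leg 3 bearing: y=sinΔλ·cosφ2=0.75932128, x=cosφ1·sinφ2-sinφ1·cosφ2·cosΔλ=0.42097711; θ=atan2(y, x)=60.9955° ≈ 61.0°
Leg 4: φ1=0.7046976, φ2=-0.4946420, Δφ=-1.1993396, Δλ=0.1280164 rad; a=sin²(Δφ/2)+cosφ1·cosφ2·sin²(Δλ/2)=0.3212567323; c=2·atan2(√a, √(1-a))=1.205221135; dist=6371·c=7678.464 ≈ 7678.5 km; running total=34208.0 km
Leg 4 bearing: y=sinΔλ·cosφ2=0.11236470, x=cosφ1·sinφ2-sinφ1·cosφ2·cosΔλ=-0.92713405; θ=atan2(y, x)=173.0897° ≈ 173.1°
Leg 5: φ1=-0.4946420, φ2=0.9524785, Δφ=1.4471206, Δλ=0.5299884 rad; a=sin²(Δφ/2)+cosφ1·cosφ2·sin²(Δλ/2)=0.4733150836; c=2·atan2(√a, √(1-a))=1.517401126; dist=6371·c=9667.363 ≈ 9667.4 km; running total=43875.4 km
Leg 5 bearing: y=sinΔλ·cosφ2=0.29303431, x=cosφ1·sinφ2-sinφ1·cosφ2·cosΔλ=0.95461121; θ=atan2(y, x)=17.0648° ≈ 17.1°

Leg 1: dist=15288.8 km, bearing=324.9°
Leg 2: dist=4541.0 km, bearing=86.1°
Leg 3: dist=6699.7 km, bearing=61.0°
Leg 4: dist=7678.5 km, bearing=173.1°
Leg 5: dist=9667.4 km, bearing=17.1°
Total: 43875.4 km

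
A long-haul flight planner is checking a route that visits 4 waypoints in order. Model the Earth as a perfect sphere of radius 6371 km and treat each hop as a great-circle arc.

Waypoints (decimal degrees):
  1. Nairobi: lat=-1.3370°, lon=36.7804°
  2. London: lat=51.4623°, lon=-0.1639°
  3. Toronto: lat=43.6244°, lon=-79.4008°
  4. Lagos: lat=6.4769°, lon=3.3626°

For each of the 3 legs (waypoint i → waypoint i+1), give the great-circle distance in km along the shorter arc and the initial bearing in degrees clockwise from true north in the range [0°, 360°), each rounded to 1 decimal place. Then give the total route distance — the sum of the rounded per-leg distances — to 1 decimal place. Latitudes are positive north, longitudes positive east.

Leg 1: φ1=-0.0233351, φ2=0.8981866, Δφ=0.9215216, Δλ=-0.6447997 rad; a=sin²(Δφ/2)+cosφ1·cosφ2·sin²(Δλ/2)=0.2602244172; c=2·atan2(√a, √(1-a))=1.070653170; dist=6371·c=6821.131 ≈ 6821.1 km; running total=6821.1 km
Leg 1 bearing: y=sinΔλ·cosφ2=-0.37446459, x=cosφ1·sinφ2-sinφ1·cosφ2·cosΔλ=0.79360377; θ=atan2(y, x)=-25.2604° <0 so +360° → 334.7396° ≈ 334.7°
Leg 2: φ1=0.8981866, φ2=0.7613894, Δφ=-0.1367972, Δλ=-1.3829448 rad; a=sin²(Δφ/2)+cosφ1·cosφ2·sin²(Δλ/2)=0.1880581884; c=2·atan2(√a, √(1-a))=0.897094084; dist=6371·c=5715.386 ≈ 5715.4 km; running total=12536.5 km
Leg 2 bearing: y=sinΔλ·cosφ2=-0.71114345, x=cosφ1·sinφ2-sinφ1·cosφ2·cosΔλ=0.32410525; θ=atan2(y, x)=-65.4988° <0 so +360° → 294.5012° ≈ 294.5°
Leg 3: φ1=0.7613894, φ2=0.1130432, Δφ=-0.6483462, Δλ=1.4444938 rad; a=sin²(Δφ/2)+cosφ1·cosφ2·sin²(Δλ/2)=0.4157857960; c=2·atan2(√a, √(1-a))=1.401561245; dist=6371·c=8929.347 ≈ 8929.3 km; running total=21465.8 km
Leg 3 bearing: y=sinΔλ·cosφ2=0.98570269, x=cosφ1·sinφ2-sinφ1·cosφ2·cosΔλ=-0.00469807; θ=atan2(y, x)=90.2731° ≈ 90.3°

Leg 1: dist=6821.1 km, bearing=334.7°
Leg 2: dist=5715.4 km, bearing=294.5°
Leg 3: dist=8929.3 km, bearing=90.3°
Total: 21465.8 km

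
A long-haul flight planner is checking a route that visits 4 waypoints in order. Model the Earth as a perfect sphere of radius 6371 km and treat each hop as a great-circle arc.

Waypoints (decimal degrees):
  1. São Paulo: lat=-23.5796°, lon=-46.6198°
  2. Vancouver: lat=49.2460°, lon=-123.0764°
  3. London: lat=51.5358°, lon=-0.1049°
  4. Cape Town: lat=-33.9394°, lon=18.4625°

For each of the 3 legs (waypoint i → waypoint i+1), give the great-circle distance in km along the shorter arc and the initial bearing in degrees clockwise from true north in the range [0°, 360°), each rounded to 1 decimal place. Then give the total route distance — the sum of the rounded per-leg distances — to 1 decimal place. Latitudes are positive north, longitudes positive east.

Leg 1: φ1=-0.4115417, φ2=0.8595048, Δφ=1.2710465, Δλ=-1.3344194 rad; a=sin²(Δφ/2)+cosφ1·cosφ2·sin²(Δλ/2)=0.5814562727; c=2·atan2(√a, √(1-a))=1.734438247; dist=6371·c=11050.106 ≈ 11050.1 km; running total=11050.1 km
Leg 1 bearing: y=sinΔλ·cosφ2=-0.63465976, x=cosφ1·sinφ2-sinφ1·cosφ2·cosΔλ=0.75542471; θ=atan2(y, x)=-40.0348° <0 so +360° → 319.9652° ≈ 320.0°
Leg 2: φ1=0.8595048, φ2=0.8994694, Δφ=0.0399645, Δλ=2.1462576 rad; a=sin²(Δφ/2)+cosφ1·cosφ2·sin²(Δλ/2)=0.3139273157; c=2·atan2(√a, √(1-a))=1.189476989; dist=6371·c=7578.158 ≈ 7578.2 km; running total=18628.3 km
Leg 2 bearing: y=sinΔλ·cosφ2=0.52184295, x=cosφ1·sinφ2-sinφ1·cosφ2·cosΔλ=0.76758567; θ=atan2(y, x)=34.2098° ≈ 34.2°
Leg 3: φ1=0.8994694, φ2=-0.5923543, Δφ=-1.4918237, Δλ=0.3240623 rad; a=sin²(Δφ/2)+cosφ1·cosφ2·sin²(Δλ/2)=0.4739849746; c=2·atan2(√a, √(1-a))=1.518742772; dist=6371·c=9675.910 ≈ 9675.9 km; running total=28304.2 km
Leg 3 bearing: y=sinΔλ·cosφ2=0.26417032, x=cosφ1·sinφ2-sinφ1·cosφ2·cosΔλ=-0.96307160; θ=atan2(y, x)=164.6611° ≈ 164.7°

Leg 1: dist=11050.1 km, bearing=320.0°
Leg 2: dist=7578.2 km, bearing=34.2°
Leg 3: dist=9675.9 km, bearing=164.7°
Total: 28304.2 km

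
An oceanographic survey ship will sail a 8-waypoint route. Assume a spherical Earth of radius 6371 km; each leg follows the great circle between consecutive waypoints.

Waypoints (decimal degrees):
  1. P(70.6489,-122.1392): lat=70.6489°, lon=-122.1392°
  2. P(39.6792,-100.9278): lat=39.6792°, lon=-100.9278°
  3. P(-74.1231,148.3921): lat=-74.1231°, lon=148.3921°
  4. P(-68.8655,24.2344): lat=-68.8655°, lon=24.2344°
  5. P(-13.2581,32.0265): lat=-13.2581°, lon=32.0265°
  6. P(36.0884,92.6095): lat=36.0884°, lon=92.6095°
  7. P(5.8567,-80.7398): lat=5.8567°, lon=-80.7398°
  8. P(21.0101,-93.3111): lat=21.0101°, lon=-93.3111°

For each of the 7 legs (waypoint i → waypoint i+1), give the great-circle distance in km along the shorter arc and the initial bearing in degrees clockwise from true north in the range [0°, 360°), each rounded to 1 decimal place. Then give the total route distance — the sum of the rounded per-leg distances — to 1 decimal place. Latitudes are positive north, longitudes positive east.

Leg 1: dist=3651.9 km, bearing=149.1°
Leg 2: dist=14845.7 km, bearing=200.7°
Leg 3: dist=3633.0 km, bearing=213.6°
Leg 4: dist=6208.2 km, bearing=9.2°
Leg 5: dist=8389.5 km, bearing=46.7°
Leg 6: dist=15299.7 km, bearing=350.2°
Leg 7: dist=2162.1 km, bearing=322.4°
Total: 54190.1 km

Leg 1: φ1=1.2330559, φ2=0.6925327, Δφ=-0.5405232, Δλ=0.3702088 rad; a=sin²(Δφ/2)+cosφ1·cosφ2·sin²(Δλ/2)=0.0799188607; c=2·atan2(√a, √(1-a))=0.573213952; dist=6371·c=3651.946 ≈ 3651.9 km; running total=3651.9 km
Leg 1 bearing: y=sinΔλ·cosφ2=0.27846039, x=cosφ1·sinφ2-sinφ1·cosφ2·cosΔλ=-0.46538926; θ=atan2(y, x)=149.1063° ≈ 149.1°
Leg 2: φ1=0.6925327, φ2=-1.2936921, Δφ=-1.9862248, Δλ=4.3514531 rad; a=sin²(Δφ/2)+cosφ1·cosφ2·sin²(Δλ/2)=0.8442433137; c=2·atan2(√a, √(1-a))=2.330196614; dist=6371·c=14845.683 ≈ 14845.7 km; running total=18497.6 km
Leg 2 bearing: y=sinΔλ·cosφ2=-0.25594435, x=cosφ1·sinφ2-sinφ1·cosφ2·cosΔλ=-0.67858577; θ=atan2(y, x)=-159.3349° <0 so +360° → 200.6651° ≈ 200.7°
Leg 3: φ1=-1.2936921, φ2=-1.2019297, Δφ=0.0917624, Δλ=-2.1669607 rad; a=sin²(Δφ/2)+cosφ1·cosφ2·sin²(Δλ/2)=0.0791142787; c=2·atan2(√a, √(1-a))=0.570239994; dist=6371·c=3632.999 ≈ 3633.0 km; running total=22130.6 km
Leg 3 bearing: y=sinΔλ·cosφ2=-0.29836048, x=cosφ1·sinφ2-sinφ1·cosφ2·cosΔλ=-0.44989094; θ=atan2(y, x)=-146.4483° <0 so +360° → 213.5517° ≈ 213.6°
Leg 4: φ1=-1.2019297, φ2=-0.2313975, Δφ=0.9705322, Δλ=0.1359978 rad; a=sin²(Δφ/2)+cosφ1·cosφ2·sin²(Δλ/2)=0.2191900179; c=2·atan2(√a, √(1-a))=0.974453917; dist=6371·c=6208.246 ≈ 6208.2 km; running total=28338.8 km
Leg 4 bearing: y=sinΔλ·cosφ2=0.13196536, x=cosφ1·sinφ2-sinφ1·cosφ2·cosΔλ=0.81680362; θ=atan2(y, x)=9.1776° ≈ 9.2°
Leg 5: φ1=-0.2313975, φ2=0.6298614, Δφ=0.8612589, Δλ=1.0573728 rad; a=sin²(Δφ/2)+cosφ1·cosφ2·sin²(Δλ/2)=0.3743769384; c=2·atan2(√a, √(1-a))=1.316828867; dist=6371·c=8389.517 ≈ 8389.5 km; running total=36728.3 km
Leg 5 bearing: y=sinΔλ·cosφ2=0.70391812, x=cosφ1·sinφ2-sinφ1·cosφ2·cosΔλ=0.66436034; θ=atan2(y, x)=46.6560° ≈ 46.7°
Leg 6: φ1=0.6298614, φ2=0.1022187, Δφ=-0.5276427, Δλ=-3.0255160 rad; a=sin²(Δφ/2)+cosφ1·cosφ2·sin²(Δλ/2)=0.8691879943; c=2·atan2(√a, √(1-a))=2.401455378; dist=6371·c=15299.672 ≈ 15299.7 km; running total=52028.0 km
Leg 6 bearing: y=sinΔλ·cosφ2=-0.11521159, x=cosφ1·sinφ2-sinφ1·cosφ2·cosΔλ=0.66447512; θ=atan2(y, x)=-9.8366° <0 so +360° → 350.1634° ≈ 350.2°
Leg 7: φ1=0.1022187, φ2=0.3666954, Δφ=0.2644767, Δλ=-0.2194106 rad; a=sin²(Δφ/2)+cosφ1·cosφ2·sin²(Δλ/2)=0.0285169935; c=2·atan2(√a, √(1-a))=0.339365681; dist=6371·c=2162.099 ≈ 2162.1 km; running total=54190.1 km
Leg 7 bearing: y=sinΔλ·cosφ2=-0.20318410, x=cosφ1·sinφ2-sinφ1·cosφ2·cosΔλ=0.26368792; θ=atan2(y, x)=-37.6160° <0 so +360° → 322.3840° ≈ 322.4°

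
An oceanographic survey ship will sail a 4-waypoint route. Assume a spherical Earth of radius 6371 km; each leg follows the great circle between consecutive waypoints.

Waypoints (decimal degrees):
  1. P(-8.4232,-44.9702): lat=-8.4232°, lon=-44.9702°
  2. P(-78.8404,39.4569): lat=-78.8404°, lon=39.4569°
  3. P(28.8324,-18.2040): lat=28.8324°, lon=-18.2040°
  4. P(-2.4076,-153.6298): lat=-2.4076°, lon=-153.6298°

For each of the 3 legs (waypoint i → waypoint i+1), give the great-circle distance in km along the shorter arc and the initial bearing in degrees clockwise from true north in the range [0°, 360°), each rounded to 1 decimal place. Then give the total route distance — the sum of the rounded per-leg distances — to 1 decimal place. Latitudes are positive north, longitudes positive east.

Leg 1: dist=8968.9 km, bearing=168.7°
Leg 2: dist=12507.7 km, bearing=306.8°
Leg 3: dist=14463.3 km, bearing=293.6°
Total: 35939.9 km

Leg 1: φ1=-0.1470126, φ2=-1.3760246, Δφ=-1.2290120, Δλ=1.4735309 rad; a=sin²(Δφ/2)+cosφ1·cosφ2·sin²(Δλ/2)=0.4188467716; c=2·atan2(√a, √(1-a))=1.407768670; dist=6371·c=8968.894 ≈ 8968.9 km; running total=8968.9 km
Leg 1 bearing: y=sinΔλ·cosφ2=0.19262783, x=cosφ1·sinφ2-sinφ1·cosφ2·cosΔλ=-0.96775572; θ=atan2(y, x)=168.7426° ≈ 168.7°
Leg 2: φ1=-1.3760246, φ2=0.5032203, Δφ=1.8792449, Δλ=-1.0063726 rad; a=sin²(Δφ/2)+cosφ1·cosφ2·sin²(Δλ/2)=0.6912167600; c=2·atan2(√a, √(1-a))=1.963224920; dist=6371·c=12507.706 ≈ 12507.7 km; running total=21476.6 km
Leg 2 bearing: y=sinΔλ·cosφ2=-0.74015858, x=cosφ1·sinφ2-sinφ1·cosφ2·cosΔλ=0.55309120; θ=atan2(y, x)=-53.2307° <0 so +360° → 306.7693° ≈ 306.8°
Leg 3: φ1=0.5032203, φ2=-0.0420205, Δφ=-0.5452409, Δλ=-2.3636261 rad; a=sin²(Δφ/2)+cosφ1·cosφ2·sin²(Δλ/2)=0.8218717883; c=2·atan2(√a, √(1-a))=2.270176608; dist=6371·c=14463.295 ≈ 14463.3 km; running total=35939.9 km
Leg 3 bearing: y=sinΔλ·cosφ2=-0.70121283, x=cosφ1·sinφ2-sinφ1·cosφ2·cosΔλ=0.30642254; θ=atan2(y, x)=-66.3952° <0 so +360° → 293.6048° ≈ 293.6°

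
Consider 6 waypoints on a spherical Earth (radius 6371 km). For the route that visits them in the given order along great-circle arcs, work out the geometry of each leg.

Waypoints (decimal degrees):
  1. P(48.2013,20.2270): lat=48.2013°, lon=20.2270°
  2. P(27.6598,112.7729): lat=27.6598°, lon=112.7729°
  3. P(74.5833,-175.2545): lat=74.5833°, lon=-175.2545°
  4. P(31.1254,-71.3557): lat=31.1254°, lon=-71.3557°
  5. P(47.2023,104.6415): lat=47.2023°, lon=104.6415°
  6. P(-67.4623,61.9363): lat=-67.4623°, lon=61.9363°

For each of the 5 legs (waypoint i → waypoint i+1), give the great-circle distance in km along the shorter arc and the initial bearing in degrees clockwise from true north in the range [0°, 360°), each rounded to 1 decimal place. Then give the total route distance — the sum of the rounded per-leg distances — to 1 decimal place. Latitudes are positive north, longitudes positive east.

Leg 1: dist=7933.3 km, bearing=69.1°
Leg 2: dist=6520.7 km, bearing=17.2°
Leg 3: dist=7079.0 km, bearing=68.0°
Leg 4: dist=11296.2 km, bearing=2.8°
Leg 5: dist=13243.4 km, bearing=197.3°
Total: 46072.6 km

Leg 1: φ1=0.8412714, φ2=0.4827546, Δφ=-0.3585168, Δλ=1.6152307 rad; a=sin²(Δφ/2)+cosφ1·cosφ2·sin²(Δλ/2)=0.3400752853; c=2·atan2(√a, √(1-a))=1.245225763; dist=6371·c=7933.333 ≈ 7933.3 km; running total=7933.3 km
Leg 1 bearing: y=sinΔλ·cosφ2=0.88484531, x=cosφ1·sinφ2-sinφ1·cosφ2·cosΔλ=0.33874049; θ=atan2(y, x)=69.0519° ≈ 69.1°
Leg 2: φ1=0.4827546, φ2=1.3017242, Δφ=0.8189696, Δλ=-5.0270265 rad; a=sin²(Δφ/2)+cosφ1·cosφ2·sin²(Δλ/2)=0.2398077769; c=2·atan2(√a, √(1-a))=1.023495231; dist=6371·c=6520.688 ≈ 6520.7 km; running total=14454.0 km
Leg 2 bearing: y=sinΔλ·cosφ2=0.25278680, x=cosφ1·sinφ2-sinφ1·cosφ2·cosΔλ=0.81565854; θ=atan2(y, x)=17.2191° ≈ 17.2°
Leg 3: φ1=1.3017242, φ2=0.5432407, Δφ=-0.7584834, Δλ=1.8133761 rad; a=sin²(Δφ/2)+cosφ1·cosφ2·sin²(Δλ/2)=0.2781749878; c=2·atan2(√a, √(1-a))=1.111128961; dist=6371·c=7079.003 ≈ 7079.0 km; running total=21533.0 km
Leg 3 bearing: y=sinΔλ·cosφ2=0.83097452, x=cosφ1·sinφ2-sinφ1·cosφ2·cosΔλ=0.33564268; θ=atan2(y, x)=68.0055° ≈ 68.0°
Leg 4: φ1=0.5432407, φ2=0.8238355, Δφ=0.2805948, Δλ=3.0717306 rad; a=sin²(Δφ/2)+cosφ1·cosφ2·sin²(Δλ/2)=0.6004475614; c=2·atan2(√a, √(1-a))=1.773067914; dist=6371·c=11296.216 ≈ 11296.2 km; running total=32829.2 km
Leg 4 bearing: y=sinΔλ·cosφ2=0.04742650, x=cosφ1·sinφ2-sinφ1·cosφ2·cosΔλ=0.97846404; θ=atan2(y, x)=2.7750° ≈ 2.8°
Leg 5: φ1=0.8238355, φ2=-1.1774393, Δφ=-2.0012748, Δλ=-0.7453463 rad; a=sin²(Δφ/2)+cosφ1·cosφ2·sin²(Δλ/2)=0.7431766443; c=2·atan2(√a, √(1-a))=2.078707634; dist=6371·c=13243.446 ≈ 13243.4 km; running total=46072.6 km
Leg 5 bearing: y=sinΔλ·cosφ2=-0.25995823, x=cosφ1·sinφ2-sinφ1·cosφ2·cosΔλ=-0.83419554; θ=atan2(y, x)=-162.6915° <0 so +360° → 197.3085° ≈ 197.3°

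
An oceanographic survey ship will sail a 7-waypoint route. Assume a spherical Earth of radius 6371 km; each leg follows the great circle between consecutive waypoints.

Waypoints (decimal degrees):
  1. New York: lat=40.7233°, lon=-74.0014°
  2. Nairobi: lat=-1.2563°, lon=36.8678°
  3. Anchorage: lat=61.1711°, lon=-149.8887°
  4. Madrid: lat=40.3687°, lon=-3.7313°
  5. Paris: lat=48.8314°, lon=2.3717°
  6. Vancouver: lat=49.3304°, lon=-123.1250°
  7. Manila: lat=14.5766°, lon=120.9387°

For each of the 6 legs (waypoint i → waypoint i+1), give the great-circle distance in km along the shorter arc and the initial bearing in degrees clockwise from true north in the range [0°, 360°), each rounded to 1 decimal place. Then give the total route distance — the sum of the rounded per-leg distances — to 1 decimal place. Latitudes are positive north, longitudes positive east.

Leg 1: φ1=0.7107557, φ2=-0.0219266, Δφ=-0.7326822, Δλ=1.9350326 rad; a=sin²(Δφ/2)+cosφ1·cosφ2·sin²(Δλ/2)=0.6421095328; c=2·atan2(√a, √(1-a))=1.858988131; dist=6371·c=11843.613 ≈ 11843.6 km; running total=11843.6 km
Leg 1 bearing: y=sinΔλ·cosφ2=0.93417150, x=cosφ1·sinφ2-sinφ1·cosφ2·cosΔλ=0.21573857; θ=atan2(y, x)=76.9960° ≈ 77.0°
Leg 2: φ1=-0.0219266, φ2=1.0676371, Δφ=1.0895637, Δλ=-3.2595158 rad; a=sin²(Δφ/2)+cosφ1·cosφ2·sin²(Δλ/2)=0.7489696284; c=2·atan2(√a, √(1-a))=2.092017191; dist=6371·c=13328.242 ≈ 13328.2 km; running total=25171.8 km
Leg 2 bearing: y=sinΔλ·cosφ2=0.05673034, x=cosφ1·sinφ2-sinφ1·cosφ2·cosΔλ=0.86535436; θ=atan2(y, x)=3.7508° ≈ 3.8°
Leg 3: φ1=1.0676371, φ2=0.7045667, Δφ=-0.3630704, Δλ=2.5509279 rad; a=sin²(Δφ/2)+cosφ1·cosφ2·sin²(Δλ/2)=0.3688531336; c=2·atan2(√a, √(1-a))=1.305397934; dist=6371·c=8316.690 ≈ 8316.7 km; running total=33488.5 km
Leg 3 bearing: y=sinΔλ·cosφ2=0.42430793, x=cosφ1·sinφ2-sinφ1·cosφ2·cosΔλ=0.86669763; θ=atan2(y, x)=26.0849° ≈ 26.1°
Leg 4: φ1=0.7045667, φ2=0.8522687, Δφ=0.1477020, Δλ=0.1065174 rad; a=sin²(Δφ/2)+cosφ1·cosφ2·sin²(Δλ/2)=0.0068653190; c=2·atan2(√a, √(1-a))=0.165904644; dist=6371·c=1056.978 ≈ 1057.0 km; running total=34545.5 km
Leg 4 bearing: y=sinΔλ·cosφ2=0.06998547, x=cosφ1·sinφ2-sinφ1·cosφ2·cosΔλ=0.14958202; θ=atan2(y, x)=25.0736° ≈ 25.1°
Leg 5: φ1=0.8522687, φ2=0.8609779, Δφ=0.0087092, Δλ=-2.1903306 rad; a=sin²(Δφ/2)+cosφ1·cosφ2·sin²(Δλ/2)=0.3390669509; c=2·atan2(√a, √(1-a))=1.243096514; dist=6371·c=7919.768 ≈ 7919.8 km; running total=42465.3 km
Leg 5 bearing: y=sinΔλ·cosφ2=-0.53057767, x=cosφ1·sinφ2-sinφ1·cosφ2·cosΔλ=0.78414893; θ=atan2(y, x)=-34.0834° <0 so +360° → 325.9166° ≈ 325.9°
Leg 6: φ1=0.8609779, φ2=0.2544097, Δφ=-0.6065682, Δλ=4.2597151 rad; a=sin²(Δφ/2)+cosφ1·cosφ2·sin²(Δλ/2)=0.5424844390; c=2·atan2(√a, √(1-a))=1.655867780; dist=6371·c=10549.534 ≈ 10549.5 km; running total=53014.8 km
Leg 6 bearing: y=sinΔλ·cosφ2=-0.87033484, x=cosφ1·sinφ2-sinφ1·cosφ2·cosΔλ=0.48507479; θ=atan2(y, x)=-60.8672° <0 so +360° → 299.1328° ≈ 299.1°

Leg 1: dist=11843.6 km, bearing=77.0°
Leg 2: dist=13328.2 km, bearing=3.8°
Leg 3: dist=8316.7 km, bearing=26.1°
Leg 4: dist=1057.0 km, bearing=25.1°
Leg 5: dist=7919.8 km, bearing=325.9°
Leg 6: dist=10549.5 km, bearing=299.1°
Total: 53014.8 km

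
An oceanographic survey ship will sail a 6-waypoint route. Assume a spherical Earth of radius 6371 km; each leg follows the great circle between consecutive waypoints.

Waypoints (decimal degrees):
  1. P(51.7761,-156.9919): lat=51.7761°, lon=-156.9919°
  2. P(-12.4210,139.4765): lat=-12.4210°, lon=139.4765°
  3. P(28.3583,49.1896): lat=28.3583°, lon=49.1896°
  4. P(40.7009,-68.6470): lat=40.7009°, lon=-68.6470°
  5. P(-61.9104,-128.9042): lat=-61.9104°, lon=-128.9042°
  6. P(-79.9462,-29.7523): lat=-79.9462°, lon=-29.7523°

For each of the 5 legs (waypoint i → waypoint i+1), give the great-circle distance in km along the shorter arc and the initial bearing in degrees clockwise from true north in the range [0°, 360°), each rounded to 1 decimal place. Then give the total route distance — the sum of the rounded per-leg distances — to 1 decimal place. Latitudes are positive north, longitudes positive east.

Leg 1: φ1=0.9036634, φ2=-0.2167873, Δφ=-1.1204508, Δλ=5.1743497 rad; a=sin²(Δφ/2)+cosφ1·cosφ2·sin²(Δλ/2)=0.4498293216; c=2·atan2(√a, √(1-a))=1.470285823; dist=6371·c=9367.191 ≈ 9367.2 km; running total=9367.2 km
Leg 1 bearing: y=sinΔλ·cosφ2=-0.87422728, x=cosφ1·sinφ2-sinφ1·cosφ2·cosΔλ=-0.47503502; θ=atan2(y, x)=-118.5186° <0 so +360° → 241.4814° ≈ 241.5°
Leg 2: φ1=-0.2167873, φ2=0.4949457, Δφ=0.7117331, Δλ=-1.5758037 rad; a=sin²(Δφ/2)+cosφ1·cosφ2·sin²(Δλ/2)=0.5532345614; c=2·atan2(√a, √(1-a))=1.677467633; dist=6371·c=10687.146 ≈ 10687.1 km; running total=20054.3 km
Leg 2 bearing: y=sinΔλ·cosφ2=-0.87998347, x=cosφ1·sinφ2-sinφ1·cosφ2·cosΔλ=0.46291838; θ=atan2(y, x)=-62.2532° <0 so +360° → 297.7468° ≈ 297.7°
Leg 3: φ1=0.4949457, φ2=0.7103647, Δφ=0.2154190, Δλ=-2.0566366 rad; a=sin²(Δφ/2)+cosφ1·cosφ2·sin²(Δλ/2)=0.5008912816; c=2·atan2(√a, √(1-a))=1.572578891; dist=6371·c=10018.900 ≈ 10018.9 km; running total=30073.2 km
Leg 3 bearing: y=sinΔλ·cosφ2=-0.67039615, x=cosφ1·sinφ2-sinφ1·cosφ2·cosΔλ=0.74200123; θ=atan2(y, x)=-42.0977° <0 so +360° → 317.9023° ≈ 317.9°
Leg 4: φ1=0.7103647, φ2=-1.0805403, Δφ=-1.7909050, Δλ=-1.0516865 rad; a=sin²(Δφ/2)+cosφ1·cosφ2·sin²(Δλ/2)=0.6991036291; c=2·atan2(√a, √(1-a))=1.980357964; dist=6371·c=12616.861 ≈ 12616.9 km; running total=42690.1 km
Leg 4 bearing: y=sinΔλ·cosφ2=-0.40882229, x=cosφ1·sinφ2-sinφ1·cosφ2·cosΔλ=-0.82115487; θ=atan2(y, x)=-153.5330° <0 so +360° → 206.4670° ≈ 206.5°
Leg 5: φ1=-1.0805403, φ2=-1.3953244, Δφ=-0.3147841, Δλ=1.7305271 rad; a=sin²(Δφ/2)+cosφ1·cosφ2·sin²(Δλ/2)=0.0722042252; c=2·atan2(√a, √(1-a))=0.544103808; dist=6371·c=3466.485 ≈ 3466.5 km; running total=46156.6 km
Leg 5 bearing: y=sinΔλ·cosφ2=0.17235053, x=cosφ1·sinφ2-sinφ1·cosφ2·cosΔλ=-0.48811719; θ=atan2(y, x)=160.5523° ≈ 160.6°

Leg 1: dist=9367.2 km, bearing=241.5°
Leg 2: dist=10687.1 km, bearing=297.7°
Leg 3: dist=10018.9 km, bearing=317.9°
Leg 4: dist=12616.9 km, bearing=206.5°
Leg 5: dist=3466.5 km, bearing=160.6°
Total: 46156.6 km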